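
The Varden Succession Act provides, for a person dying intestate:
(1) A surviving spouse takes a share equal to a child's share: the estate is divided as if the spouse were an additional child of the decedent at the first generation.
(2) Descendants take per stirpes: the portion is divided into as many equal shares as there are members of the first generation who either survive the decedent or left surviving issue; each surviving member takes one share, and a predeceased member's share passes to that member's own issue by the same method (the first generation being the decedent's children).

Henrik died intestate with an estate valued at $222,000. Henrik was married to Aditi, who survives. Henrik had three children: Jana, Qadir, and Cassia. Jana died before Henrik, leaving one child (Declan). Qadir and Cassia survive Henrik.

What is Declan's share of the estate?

The spouse counts as an additional share at the children's level, so there are 4 primary shares of $55,500. Aditi takes one such share ($55,500).
The children's combined portion ($166,500) is divided into 3 shares of $55,500: Qadir and Cassia each take $55,500; Jana's $55,500 share passes to Jana's issue.
Jana's share ($55,500) passes entirely to Declan.

Declan receives $55,500.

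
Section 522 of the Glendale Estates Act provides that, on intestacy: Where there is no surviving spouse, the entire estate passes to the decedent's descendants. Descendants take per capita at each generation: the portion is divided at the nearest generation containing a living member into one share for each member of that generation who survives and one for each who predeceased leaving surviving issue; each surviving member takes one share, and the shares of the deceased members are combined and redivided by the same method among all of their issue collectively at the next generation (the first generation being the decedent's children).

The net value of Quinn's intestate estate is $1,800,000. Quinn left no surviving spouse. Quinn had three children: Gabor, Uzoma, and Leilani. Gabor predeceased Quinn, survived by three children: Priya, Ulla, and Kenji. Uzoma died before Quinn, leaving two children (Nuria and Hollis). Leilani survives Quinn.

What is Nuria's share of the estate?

Nuria receives $240,000.

The entire $1,800,000 passes to the descendants.
That amount ($1,800,000) is divided at the children's generation into 3 shares of $600,000. Leilani takes $600,000. The 2 shares of the deceased (Gabor and Uzoma) are combined into a pool of $1,200,000.
That pool ($1,200,000) is divided at the grandchildren's generation equally among Priya, Ulla, Kenji, Nuria, and Hollis: $240,000 each.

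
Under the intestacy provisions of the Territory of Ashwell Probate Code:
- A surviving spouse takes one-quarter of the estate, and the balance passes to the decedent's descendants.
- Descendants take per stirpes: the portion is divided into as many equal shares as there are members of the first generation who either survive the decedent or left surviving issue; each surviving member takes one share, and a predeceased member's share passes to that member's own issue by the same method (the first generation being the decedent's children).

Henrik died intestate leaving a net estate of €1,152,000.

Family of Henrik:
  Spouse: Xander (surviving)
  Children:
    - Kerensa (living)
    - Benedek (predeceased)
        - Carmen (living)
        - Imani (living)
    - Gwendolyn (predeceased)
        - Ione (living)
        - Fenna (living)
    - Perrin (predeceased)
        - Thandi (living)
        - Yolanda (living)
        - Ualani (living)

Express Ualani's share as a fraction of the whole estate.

Xander takes one-quarter of €1,152,000 = €288,000. The remaining €864,000 passes to the descendants.
The descendants' portion (€864,000) is divided into 4 shares of €216,000: Kerensa takes €216,000; Benedek's €216,000 share passes to Benedek's issue; Gwendolyn's €216,000 share passes to Gwendolyn's issue; Perrin's €216,000 share passes to Perrin's issue.
Benedek's share (€216,000) is divided into 2 shares of €108,000: Carmen and Imani each take €108,000.
Gwendolyn's share (€216,000) is divided into 2 shares of €108,000: Ione and Fenna each take €108,000.
Perrin's share (€216,000) is divided into 3 shares of €72,000: Thandi, Yolanda, and Ualani each take €72,000.

Ualani receives 1/16 of the estate.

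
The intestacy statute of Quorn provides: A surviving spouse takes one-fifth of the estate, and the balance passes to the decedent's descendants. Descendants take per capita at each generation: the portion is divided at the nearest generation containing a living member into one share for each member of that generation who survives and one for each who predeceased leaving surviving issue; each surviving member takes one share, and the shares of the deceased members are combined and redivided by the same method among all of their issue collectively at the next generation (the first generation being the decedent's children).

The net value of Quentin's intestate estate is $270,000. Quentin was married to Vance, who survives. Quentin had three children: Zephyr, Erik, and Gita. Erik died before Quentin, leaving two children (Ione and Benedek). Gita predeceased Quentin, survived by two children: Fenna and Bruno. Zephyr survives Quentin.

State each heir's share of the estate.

Vance: $54,000; Zephyr: $72,000; Ione: $36,000; Benedek: $36,000; Fenna: $36,000; Bruno: $36,000

Vance takes one-fifth of $270,000 = $54,000. The remaining $216,000 passes to the descendants.
The descendants' portion ($216,000) is divided at the children's generation into 3 shares of $72,000. Zephyr takes $72,000. The 2 shares of the deceased (Erik and Gita) are combined into a pool of $144,000.
That pool ($144,000) is divided at the grandchildren's generation equally among Ione, Benedek, Fenna, and Bruno: $36,000 each.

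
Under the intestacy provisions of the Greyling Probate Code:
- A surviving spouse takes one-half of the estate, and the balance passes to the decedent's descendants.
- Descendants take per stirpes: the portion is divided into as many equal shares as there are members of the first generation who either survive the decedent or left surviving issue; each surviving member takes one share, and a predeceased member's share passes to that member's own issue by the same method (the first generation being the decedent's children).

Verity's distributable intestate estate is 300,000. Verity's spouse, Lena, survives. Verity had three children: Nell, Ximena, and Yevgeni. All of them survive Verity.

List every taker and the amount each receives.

Lena takes one-half of 300,000 = 150,000. The remaining 150,000 passes to the descendants.
The descendants' portion (150,000) is divided into 3 shares of 50,000: Nell, Ximena, and Yevgeni each take 50,000.

Lena: 150,000; Nell: 50,000; Ximena: 50,000; Yevgeni: 50,000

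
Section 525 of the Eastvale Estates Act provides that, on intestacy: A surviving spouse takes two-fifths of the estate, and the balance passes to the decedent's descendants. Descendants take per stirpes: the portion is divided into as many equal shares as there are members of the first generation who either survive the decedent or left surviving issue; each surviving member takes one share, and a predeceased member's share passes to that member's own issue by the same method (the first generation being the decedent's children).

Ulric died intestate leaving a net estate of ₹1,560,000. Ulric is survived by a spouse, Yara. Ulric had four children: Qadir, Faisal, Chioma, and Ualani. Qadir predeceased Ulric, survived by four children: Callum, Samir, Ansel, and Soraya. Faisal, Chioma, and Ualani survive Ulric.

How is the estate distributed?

Yara: ₹624,000; Callum: ₹58,500; Samir: ₹58,500; Ansel: ₹58,500; Soraya: ₹58,500; Faisal: ₹234,000; Chioma: ₹234,000; Ualani: ₹234,000

Yara takes two-fifths of ₹1,560,000 = ₹624,000. The remaining ₹936,000 passes to the descendants.
The descendants' portion (₹936,000) is divided into 4 shares of ₹234,000: Faisal, Chioma, and Ualani each take ₹234,000; Qadir's ₹234,000 share passes to Qadir's issue.
Qadir's share (₹234,000) is divided into 4 shares of ₹58,500: Callum, Samir, Ansel, and Soraya each take ₹58,500.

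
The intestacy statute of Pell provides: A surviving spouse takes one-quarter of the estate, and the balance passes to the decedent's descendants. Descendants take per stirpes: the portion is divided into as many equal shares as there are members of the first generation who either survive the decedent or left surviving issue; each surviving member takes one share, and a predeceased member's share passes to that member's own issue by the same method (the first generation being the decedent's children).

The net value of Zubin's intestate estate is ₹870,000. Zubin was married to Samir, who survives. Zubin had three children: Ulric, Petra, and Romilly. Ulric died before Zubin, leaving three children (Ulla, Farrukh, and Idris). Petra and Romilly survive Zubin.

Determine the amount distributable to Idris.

Idris receives ₹72,500.

Samir takes one-quarter of ₹870,000 = ₹217,500. The remaining ₹652,500 passes to the descendants.
The descendants' portion (₹652,500) is divided into 3 shares of ₹217,500: Petra and Romilly each take ₹217,500; Ulric's ₹217,500 share passes to Ulric's issue.
Ulric's share (₹217,500) is divided into 3 shares of ₹72,500: Ulla, Farrukh, and Idris each take ₹72,500.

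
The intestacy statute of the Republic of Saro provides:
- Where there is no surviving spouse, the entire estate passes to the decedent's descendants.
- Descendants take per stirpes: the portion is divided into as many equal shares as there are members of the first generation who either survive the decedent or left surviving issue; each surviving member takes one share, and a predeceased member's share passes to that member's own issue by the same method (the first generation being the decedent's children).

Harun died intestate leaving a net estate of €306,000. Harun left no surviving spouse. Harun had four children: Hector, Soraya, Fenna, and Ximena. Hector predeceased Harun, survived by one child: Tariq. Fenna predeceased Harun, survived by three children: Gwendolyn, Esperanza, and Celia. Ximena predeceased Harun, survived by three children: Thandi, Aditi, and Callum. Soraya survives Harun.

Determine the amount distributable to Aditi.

The entire €306,000 passes to the descendants.
That amount (€306,000) is divided into 4 shares of €76,500: Soraya takes €76,500; Hector's €76,500 share passes to Hector's issue; Fenna's €76,500 share passes to Fenna's issue; Ximena's €76,500 share passes to Ximena's issue.
Hector's share (€76,500) passes entirely to Tariq.
Fenna's share (€76,500) is divided into 3 shares of €25,500: Gwendolyn, Esperanza, and Celia each take €25,500.
Ximena's share (€76,500) is divided into 3 shares of €25,500: Thandi, Aditi, and Callum each take €25,500.

Aditi receives €25,500.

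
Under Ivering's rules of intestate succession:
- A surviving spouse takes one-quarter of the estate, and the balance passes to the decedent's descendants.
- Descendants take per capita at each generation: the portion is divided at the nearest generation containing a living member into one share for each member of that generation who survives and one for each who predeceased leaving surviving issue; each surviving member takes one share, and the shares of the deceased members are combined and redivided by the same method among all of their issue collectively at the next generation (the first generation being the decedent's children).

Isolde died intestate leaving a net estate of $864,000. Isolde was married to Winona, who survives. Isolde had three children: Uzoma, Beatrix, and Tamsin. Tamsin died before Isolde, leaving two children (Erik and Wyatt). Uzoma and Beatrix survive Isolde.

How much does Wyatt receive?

Wyatt receives $108,000.

Winona takes one-quarter of $864,000 = $216,000. The remaining $648,000 passes to the descendants.
The descendants' portion ($648,000) is divided at the children's generation into 3 shares of $216,000. Uzoma and Beatrix each take $216,000. The remaining share for the deceased Tamsin ($216,000) is carried to the next generation.
That pool ($216,000) is divided at the grandchildren's generation equally among Erik and Wyatt: $108,000 each.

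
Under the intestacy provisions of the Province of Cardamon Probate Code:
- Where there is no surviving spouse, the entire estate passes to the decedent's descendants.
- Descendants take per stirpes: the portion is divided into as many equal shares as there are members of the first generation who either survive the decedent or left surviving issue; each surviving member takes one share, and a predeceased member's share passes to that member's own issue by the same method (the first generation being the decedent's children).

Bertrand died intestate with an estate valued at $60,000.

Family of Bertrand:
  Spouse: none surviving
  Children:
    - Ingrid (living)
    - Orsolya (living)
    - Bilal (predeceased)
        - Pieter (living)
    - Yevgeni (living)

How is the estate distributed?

The entire $60,000 passes to the descendants.
That amount ($60,000) is divided into 4 shares of $15,000: Ingrid, Orsolya, and Yevgeni each take $15,000; Bilal's $15,000 share passes to Bilal's issue.
Bilal's share ($15,000) passes entirely to Pieter.

Ingrid: $15,000; Orsolya: $15,000; Pieter: $15,000; Yevgeni: $15,000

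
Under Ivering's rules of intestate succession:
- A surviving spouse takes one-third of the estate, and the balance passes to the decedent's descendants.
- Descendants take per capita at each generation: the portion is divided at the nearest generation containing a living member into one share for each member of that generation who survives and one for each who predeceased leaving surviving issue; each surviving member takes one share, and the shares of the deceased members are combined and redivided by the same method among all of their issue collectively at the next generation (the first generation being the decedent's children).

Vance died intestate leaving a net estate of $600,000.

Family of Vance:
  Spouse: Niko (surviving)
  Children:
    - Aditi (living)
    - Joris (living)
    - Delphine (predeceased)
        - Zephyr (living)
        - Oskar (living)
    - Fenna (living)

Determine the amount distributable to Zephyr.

Niko takes one-third of $600,000 = $200,000. The remaining $400,000 passes to the descendants.
The descendants' portion ($400,000) is divided at the children's generation into 4 shares of $100,000. Aditi, Joris, and Fenna each take $100,000. The remaining share for the deceased Delphine ($100,000) is carried to the next generation.
That pool ($100,000) is divided at the grandchildren's generation equally among Zephyr and Oskar: $50,000 each.

Zephyr receives $50,000.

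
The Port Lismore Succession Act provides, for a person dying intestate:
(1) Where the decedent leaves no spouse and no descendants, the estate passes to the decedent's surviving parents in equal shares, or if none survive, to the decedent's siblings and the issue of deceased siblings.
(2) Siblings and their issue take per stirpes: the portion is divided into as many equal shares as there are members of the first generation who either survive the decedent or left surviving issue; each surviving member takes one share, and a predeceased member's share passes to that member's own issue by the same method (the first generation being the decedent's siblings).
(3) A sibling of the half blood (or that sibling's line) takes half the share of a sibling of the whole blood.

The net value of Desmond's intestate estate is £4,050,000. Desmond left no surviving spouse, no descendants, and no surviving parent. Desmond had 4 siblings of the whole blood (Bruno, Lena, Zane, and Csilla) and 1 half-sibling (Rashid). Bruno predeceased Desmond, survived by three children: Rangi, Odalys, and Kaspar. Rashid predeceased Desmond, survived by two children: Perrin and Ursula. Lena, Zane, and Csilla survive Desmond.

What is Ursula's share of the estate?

Ursula receives £225,000.

The entire £4,050,000 passes to the siblings and their issue.
Counting each half-blood sibling's line as half a unit, there are 9/2 units in £4,050,000, so one unit is £900,000. Whole-blood lines (Bruno, Lena, Zane, and Csilla) take £900,000 each; half-blood lines (Rashid) take £450,000 each.
Bruno's share (£900,000) is divided into 3 shares of £300,000: Rangi, Odalys, and Kaspar each take £300,000.
Rashid's share (£450,000) is divided into 2 shares of £225,000: Perrin and Ursula each take £225,000.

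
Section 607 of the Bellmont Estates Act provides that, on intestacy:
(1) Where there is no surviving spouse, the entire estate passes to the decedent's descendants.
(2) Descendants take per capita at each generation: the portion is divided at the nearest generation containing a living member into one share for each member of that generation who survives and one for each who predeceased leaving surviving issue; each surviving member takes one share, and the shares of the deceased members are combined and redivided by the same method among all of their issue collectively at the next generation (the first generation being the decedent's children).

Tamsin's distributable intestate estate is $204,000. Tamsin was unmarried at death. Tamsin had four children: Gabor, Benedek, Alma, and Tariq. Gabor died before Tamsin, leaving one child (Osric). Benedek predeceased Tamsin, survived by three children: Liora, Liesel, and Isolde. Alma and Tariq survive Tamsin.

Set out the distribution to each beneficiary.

Osric: $25,500; Liora: $25,500; Liesel: $25,500; Isolde: $25,500; Alma: $51,000; Tariq: $51,000

The entire $204,000 passes to the descendants.
That amount ($204,000) is divided at the children's generation into 4 shares of $51,000. Alma and Tariq each take $51,000. The 2 shares of the deceased (Gabor and Benedek) are combined into a pool of $102,000.
That pool ($102,000) is divided at the grandchildren's generation equally among Osric, Liora, Liesel, and Isolde: $25,500 each.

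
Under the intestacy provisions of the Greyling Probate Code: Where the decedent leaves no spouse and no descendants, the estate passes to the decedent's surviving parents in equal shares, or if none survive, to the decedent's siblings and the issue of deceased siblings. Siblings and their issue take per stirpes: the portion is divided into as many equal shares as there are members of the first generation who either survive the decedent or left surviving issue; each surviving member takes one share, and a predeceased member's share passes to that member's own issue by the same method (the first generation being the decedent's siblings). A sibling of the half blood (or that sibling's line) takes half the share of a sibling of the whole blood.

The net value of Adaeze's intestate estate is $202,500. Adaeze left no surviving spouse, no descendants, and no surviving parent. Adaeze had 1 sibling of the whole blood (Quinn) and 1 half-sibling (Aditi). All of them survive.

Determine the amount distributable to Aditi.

The entire $202,500 passes to the siblings and their issue.
Counting each half-blood sibling's line as half a unit, there are 3/2 units in $202,500, so one unit is $135,000. Whole-blood lines (Quinn) take $135,000 each; half-blood lines (Aditi) take $67,500 each.

Aditi receives $67,500.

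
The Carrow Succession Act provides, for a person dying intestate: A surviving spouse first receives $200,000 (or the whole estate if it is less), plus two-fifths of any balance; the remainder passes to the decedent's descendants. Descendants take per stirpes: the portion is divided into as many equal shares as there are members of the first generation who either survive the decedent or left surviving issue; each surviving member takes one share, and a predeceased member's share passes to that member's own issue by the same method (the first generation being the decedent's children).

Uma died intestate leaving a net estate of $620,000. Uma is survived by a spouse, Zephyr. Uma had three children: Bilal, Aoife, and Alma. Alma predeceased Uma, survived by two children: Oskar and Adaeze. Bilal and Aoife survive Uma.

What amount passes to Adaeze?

Zephyr first takes $200,000, leaving a balance of $420,000. Zephyr then takes two-fifths of the balance ($168,000), for a total of $368,000. The remaining $252,000 passes to the descendants.
The descendants' portion ($252,000) is divided into 3 shares of $84,000: Bilal and Aoife each take $84,000; Alma's $84,000 share passes to Alma's issue.
Alma's share ($84,000) is divided into 2 shares of $42,000: Oskar and Adaeze each take $42,000.

Adaeze receives $42,000.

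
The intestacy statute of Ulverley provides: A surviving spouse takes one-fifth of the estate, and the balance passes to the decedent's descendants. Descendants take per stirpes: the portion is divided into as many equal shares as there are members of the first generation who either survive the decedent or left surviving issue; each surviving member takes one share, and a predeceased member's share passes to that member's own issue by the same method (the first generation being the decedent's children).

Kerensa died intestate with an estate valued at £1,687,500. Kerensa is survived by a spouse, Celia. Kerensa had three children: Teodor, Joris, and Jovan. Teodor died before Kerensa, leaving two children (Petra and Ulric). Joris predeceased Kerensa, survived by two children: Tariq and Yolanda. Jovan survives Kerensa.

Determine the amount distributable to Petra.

Celia takes one-fifth of £1,687,500 = £337,500. The remaining £1,350,000 passes to the descendants.
The descendants' portion (£1,350,000) is divided into 3 shares of £450,000: Jovan takes £450,000; Teodor's £450,000 share passes to Teodor's issue; Joris's £450,000 share passes to Joris's issue.
Teodor's share (£450,000) is divided into 2 shares of £225,000: Petra and Ulric each take £225,000.
Joris's share (£450,000) is divided into 2 shares of £225,000: Tariq and Yolanda each take £225,000.

Petra receives £225,000.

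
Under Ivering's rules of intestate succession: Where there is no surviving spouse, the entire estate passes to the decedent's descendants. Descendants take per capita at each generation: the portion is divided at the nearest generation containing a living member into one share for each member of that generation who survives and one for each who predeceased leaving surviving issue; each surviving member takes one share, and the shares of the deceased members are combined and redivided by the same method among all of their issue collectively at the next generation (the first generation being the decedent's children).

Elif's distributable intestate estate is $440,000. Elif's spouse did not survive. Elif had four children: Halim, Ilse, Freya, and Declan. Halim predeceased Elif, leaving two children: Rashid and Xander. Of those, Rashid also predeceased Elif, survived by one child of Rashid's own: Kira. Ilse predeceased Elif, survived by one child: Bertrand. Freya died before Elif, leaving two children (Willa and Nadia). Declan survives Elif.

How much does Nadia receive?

Nadia receives $66,000.

The entire $440,000 passes to the descendants.
That amount ($440,000) is divided at the children's generation into 4 shares of $110,000. Declan takes $110,000. The 3 shares of the deceased (Halim, Ilse, and Freya) are combined into a pool of $330,000.
That pool ($330,000) is divided at the grandchildren's generation into 5 shares of $66,000. Xander, Bertrand, Willa, and Nadia each take $66,000. The remaining share for the deceased Rashid ($66,000) is carried to the next generation.
That pool ($66,000) passes entirely to Kira, the sole taker at the great-grandchildren's generation.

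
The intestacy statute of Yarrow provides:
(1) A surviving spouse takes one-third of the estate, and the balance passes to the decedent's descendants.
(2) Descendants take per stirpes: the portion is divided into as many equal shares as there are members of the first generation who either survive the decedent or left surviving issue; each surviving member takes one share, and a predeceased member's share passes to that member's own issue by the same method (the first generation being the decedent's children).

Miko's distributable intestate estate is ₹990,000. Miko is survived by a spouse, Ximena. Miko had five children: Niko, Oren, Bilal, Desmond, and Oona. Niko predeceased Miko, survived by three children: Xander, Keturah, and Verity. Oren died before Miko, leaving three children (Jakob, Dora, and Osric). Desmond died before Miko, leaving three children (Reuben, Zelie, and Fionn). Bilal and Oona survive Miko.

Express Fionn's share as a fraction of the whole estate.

Ximena takes one-third of ₹990,000 = ₹330,000. The remaining ₹660,000 passes to the descendants.
The descendants' portion (₹660,000) is divided into 5 shares of ₹132,000: Bilal and Oona each take ₹132,000; Niko's ₹132,000 share passes to Niko's issue; Oren's ₹132,000 share passes to Oren's issue; Desmond's ₹132,000 share passes to Desmond's issue.
Niko's share (₹132,000) is divided into 3 shares of ₹44,000: Xander, Keturah, and Verity each take ₹44,000.
Oren's share (₹132,000) is divided into 3 shares of ₹44,000: Jakob, Dora, and Osric each take ₹44,000.
Desmond's share (₹132,000) is divided into 3 shares of ₹44,000: Reuben, Zelie, and Fionn each take ₹44,000.

Fionn receives 2/45 of the estate.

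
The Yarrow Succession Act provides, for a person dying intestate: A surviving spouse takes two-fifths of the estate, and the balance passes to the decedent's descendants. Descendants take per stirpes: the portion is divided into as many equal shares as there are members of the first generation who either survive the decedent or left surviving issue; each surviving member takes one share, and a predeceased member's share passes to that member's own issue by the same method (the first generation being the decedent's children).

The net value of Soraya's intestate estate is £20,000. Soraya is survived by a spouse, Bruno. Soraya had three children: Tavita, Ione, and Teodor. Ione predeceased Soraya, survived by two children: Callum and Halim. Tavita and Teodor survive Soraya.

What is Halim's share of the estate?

Halim receives £2,000.

Bruno takes two-fifths of £20,000 = £8,000. The remaining £12,000 passes to the descendants.
The descendants' portion (£12,000) is divided into 3 shares of £4,000: Tavita and Teodor each take £4,000; Ione's £4,000 share passes to Ione's issue.
Ione's share (£4,000) is divided into 2 shares of £2,000: Callum and Halim each take £2,000.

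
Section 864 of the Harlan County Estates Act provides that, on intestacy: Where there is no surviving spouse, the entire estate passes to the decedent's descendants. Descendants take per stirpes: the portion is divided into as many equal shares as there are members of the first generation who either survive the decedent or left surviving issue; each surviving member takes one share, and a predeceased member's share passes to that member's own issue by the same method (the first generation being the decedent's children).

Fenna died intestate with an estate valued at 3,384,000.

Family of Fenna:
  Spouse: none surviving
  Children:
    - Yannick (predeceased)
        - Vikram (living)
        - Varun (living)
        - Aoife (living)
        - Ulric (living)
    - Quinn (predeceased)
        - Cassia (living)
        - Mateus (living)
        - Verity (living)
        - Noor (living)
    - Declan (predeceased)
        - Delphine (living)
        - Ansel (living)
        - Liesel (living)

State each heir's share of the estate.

The entire 3,384,000 passes to the descendants.
That amount (3,384,000) is divided into 3 shares of 1,128,000: Yannick's 1,128,000 share passes to Yannick's issue; Quinn's 1,128,000 share passes to Quinn's issue; Declan's 1,128,000 share passes to Declan's issue.
Yannick's share (1,128,000) is divided into 4 shares of 282,000: Vikram, Varun, Aoife, and Ulric each take 282,000.
Quinn's share (1,128,000) is divided into 4 shares of 282,000: Cassia, Mateus, Verity, and Noor each take 282,000.
Declan's share (1,128,000) is divided into 3 shares of 376,000: Delphine, Ansel, and Liesel each take 376,000.

Vikram: 282,000; Varun: 282,000; Aoife: 282,000; Ulric: 282,000; Cassia: 282,000; Mateus: 282,000; Verity: 282,000; Noor: 282,000; Delphine: 376,000; Ansel: 376,000; Liesel: 376,000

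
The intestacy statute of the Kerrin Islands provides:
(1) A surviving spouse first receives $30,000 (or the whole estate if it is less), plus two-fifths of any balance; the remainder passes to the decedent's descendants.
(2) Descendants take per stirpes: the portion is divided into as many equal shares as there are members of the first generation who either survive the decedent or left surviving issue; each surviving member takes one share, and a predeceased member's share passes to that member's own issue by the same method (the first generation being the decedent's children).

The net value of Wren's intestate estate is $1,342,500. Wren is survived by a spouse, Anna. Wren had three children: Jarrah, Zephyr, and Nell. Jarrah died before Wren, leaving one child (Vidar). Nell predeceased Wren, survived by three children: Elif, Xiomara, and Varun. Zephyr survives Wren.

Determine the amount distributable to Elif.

Elif receives $87,500.

Anna first takes $30,000, leaving a balance of $1,312,500. Anna then takes two-fifths of the balance ($525,000), for a total of $555,000. The remaining $787,500 passes to the descendants.
The descendants' portion ($787,500) is divided into 3 shares of $262,500: Zephyr takes $262,500; Jarrah's $262,500 share passes to Jarrah's issue; Nell's $262,500 share passes to Nell's issue.
Jarrah's share ($262,500) passes entirely to Vidar.
Nell's share ($262,500) is divided into 3 shares of $87,500: Elif, Xiomara, and Varun each take $87,500.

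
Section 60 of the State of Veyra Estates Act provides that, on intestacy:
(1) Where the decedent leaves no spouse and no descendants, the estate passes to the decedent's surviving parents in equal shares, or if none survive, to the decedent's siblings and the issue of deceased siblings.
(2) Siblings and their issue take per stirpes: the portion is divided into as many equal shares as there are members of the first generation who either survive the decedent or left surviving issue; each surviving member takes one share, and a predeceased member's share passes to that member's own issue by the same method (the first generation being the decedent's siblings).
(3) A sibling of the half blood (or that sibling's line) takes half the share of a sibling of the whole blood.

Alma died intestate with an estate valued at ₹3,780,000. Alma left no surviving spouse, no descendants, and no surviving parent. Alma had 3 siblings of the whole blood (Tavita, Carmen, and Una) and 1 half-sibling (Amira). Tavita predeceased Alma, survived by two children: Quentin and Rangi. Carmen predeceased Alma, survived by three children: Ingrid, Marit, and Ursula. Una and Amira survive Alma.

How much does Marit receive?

Marit receives ₹360,000.

The entire ₹3,780,000 passes to the siblings and their issue.
Counting each half-blood sibling's line as half a unit, there are 7/2 units in ₹3,780,000, so one unit is ₹1,080,000. Whole-blood lines (Tavita, Carmen, and Una) take ₹1,080,000 each; half-blood lines (Amira) take ₹540,000 each.
Tavita's share (₹1,080,000) is divided into 2 shares of ₹540,000: Quentin and Rangi each take ₹540,000.
Carmen's share (₹1,080,000) is divided into 3 shares of ₹360,000: Ingrid, Marit, and Ursula each take ₹360,000.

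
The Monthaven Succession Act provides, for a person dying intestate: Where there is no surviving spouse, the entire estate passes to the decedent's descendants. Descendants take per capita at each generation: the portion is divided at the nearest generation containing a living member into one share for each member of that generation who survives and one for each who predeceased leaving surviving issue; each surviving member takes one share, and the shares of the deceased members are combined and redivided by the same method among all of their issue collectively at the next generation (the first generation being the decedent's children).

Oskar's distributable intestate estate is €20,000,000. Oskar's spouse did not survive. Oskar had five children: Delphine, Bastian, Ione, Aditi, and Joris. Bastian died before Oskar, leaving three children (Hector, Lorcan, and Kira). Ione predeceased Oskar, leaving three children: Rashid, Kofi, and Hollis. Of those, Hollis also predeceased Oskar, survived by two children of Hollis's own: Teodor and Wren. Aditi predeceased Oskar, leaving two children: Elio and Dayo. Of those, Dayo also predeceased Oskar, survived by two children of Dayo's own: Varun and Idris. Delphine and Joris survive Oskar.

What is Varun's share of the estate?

Varun receives €750,000.

The entire €20,000,000 passes to the descendants.
That amount (€20,000,000) is divided at the children's generation into 5 shares of €4,000,000. Delphine and Joris each take €4,000,000. The 3 shares of the deceased (Bastian, Ione, and Aditi) are combined into a pool of €12,000,000.
That pool (€12,000,000) is divided at the grandchildren's generation into 8 shares of €1,500,000. Hector, Lorcan, Kira, Rashid, Kofi, and Elio each take €1,500,000. The 2 shares of the deceased (Hollis and Dayo) are combined into a pool of €3,000,000.
That pool (€3,000,000) is divided at the great-grandchildren's generation equally among Teodor, Wren, Varun, and Idris: €750,000 each.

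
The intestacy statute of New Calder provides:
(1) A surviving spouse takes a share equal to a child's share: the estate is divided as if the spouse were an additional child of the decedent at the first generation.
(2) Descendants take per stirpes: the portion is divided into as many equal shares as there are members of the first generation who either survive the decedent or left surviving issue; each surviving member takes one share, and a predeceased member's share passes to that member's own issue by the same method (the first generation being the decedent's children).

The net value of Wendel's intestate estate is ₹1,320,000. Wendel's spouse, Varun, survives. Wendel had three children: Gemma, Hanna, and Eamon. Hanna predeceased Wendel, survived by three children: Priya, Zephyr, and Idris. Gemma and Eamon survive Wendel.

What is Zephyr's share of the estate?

The spouse counts as an additional share at the children's level, so there are 4 primary shares of ₹330,000. Varun takes one such share (₹330,000).
The children's combined portion (₹990,000) is divided into 3 shares of ₹330,000: Gemma and Eamon each take ₹330,000; Hanna's ₹330,000 share passes to Hanna's issue.
Hanna's share (₹330,000) is divided into 3 shares of ₹110,000: Priya, Zephyr, and Idris each take ₹110,000.

Zephyr receives ₹110,000.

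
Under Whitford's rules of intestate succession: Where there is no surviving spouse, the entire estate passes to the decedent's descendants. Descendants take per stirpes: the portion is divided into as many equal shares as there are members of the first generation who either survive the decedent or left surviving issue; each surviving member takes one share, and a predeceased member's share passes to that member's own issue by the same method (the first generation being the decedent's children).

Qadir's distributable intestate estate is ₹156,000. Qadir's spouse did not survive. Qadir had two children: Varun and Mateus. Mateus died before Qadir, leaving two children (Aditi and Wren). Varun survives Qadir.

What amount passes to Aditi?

The entire ₹156,000 passes to the descendants.
That amount (₹156,000) is divided into 2 shares of ₹78,000: Varun takes ₹78,000; Mateus's ₹78,000 share passes to Mateus's issue.
Mateus's share (₹78,000) is divided into 2 shares of ₹39,000: Aditi and Wren each take ₹39,000.

Aditi receives ₹39,000.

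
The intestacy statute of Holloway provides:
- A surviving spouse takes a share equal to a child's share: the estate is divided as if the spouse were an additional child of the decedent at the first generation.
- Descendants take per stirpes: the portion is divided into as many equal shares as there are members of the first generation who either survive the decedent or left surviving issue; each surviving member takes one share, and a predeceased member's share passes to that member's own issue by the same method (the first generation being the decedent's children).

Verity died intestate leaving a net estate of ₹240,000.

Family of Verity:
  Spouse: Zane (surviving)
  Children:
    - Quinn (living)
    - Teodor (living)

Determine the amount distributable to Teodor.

The spouse counts as an additional share at the children's level, so there are 3 primary shares of ₹80,000. Zane takes one such share (₹80,000).
The children's combined portion (₹160,000) is divided into 2 shares of ₹80,000: Quinn and Teodor each take ₹80,000.

Teodor receives ₹80,000.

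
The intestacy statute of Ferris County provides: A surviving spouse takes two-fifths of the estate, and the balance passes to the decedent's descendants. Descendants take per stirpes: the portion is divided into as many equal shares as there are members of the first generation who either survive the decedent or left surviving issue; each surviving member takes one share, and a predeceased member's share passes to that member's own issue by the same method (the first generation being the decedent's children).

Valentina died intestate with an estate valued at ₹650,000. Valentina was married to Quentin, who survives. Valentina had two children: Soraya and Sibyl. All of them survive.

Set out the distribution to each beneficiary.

Quentin: ₹260,000; Soraya: ₹195,000; Sibyl: ₹195,000

Quentin takes two-fifths of ₹650,000 = ₹260,000. The remaining ₹390,000 passes to the descendants.
The descendants' portion (₹390,000) is divided into 2 shares of ₹195,000: Soraya and Sibyl each take ₹195,000.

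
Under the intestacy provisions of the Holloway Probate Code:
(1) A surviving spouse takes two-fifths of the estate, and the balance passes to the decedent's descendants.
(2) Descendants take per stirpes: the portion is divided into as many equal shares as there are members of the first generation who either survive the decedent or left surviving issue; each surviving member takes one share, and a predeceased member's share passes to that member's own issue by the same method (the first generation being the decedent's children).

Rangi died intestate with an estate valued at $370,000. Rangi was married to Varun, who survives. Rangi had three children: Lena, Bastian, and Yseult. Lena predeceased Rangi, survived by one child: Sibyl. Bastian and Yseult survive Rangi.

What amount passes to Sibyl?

Sibyl receives $74,000.

Varun takes two-fifths of $370,000 = $148,000. The remaining $222,000 passes to the descendants.
The descendants' portion ($222,000) is divided into 3 shares of $74,000: Bastian and Yseult each take $74,000; Lena's $74,000 share passes to Lena's issue.
Lena's share ($74,000) passes entirely to Sibyl.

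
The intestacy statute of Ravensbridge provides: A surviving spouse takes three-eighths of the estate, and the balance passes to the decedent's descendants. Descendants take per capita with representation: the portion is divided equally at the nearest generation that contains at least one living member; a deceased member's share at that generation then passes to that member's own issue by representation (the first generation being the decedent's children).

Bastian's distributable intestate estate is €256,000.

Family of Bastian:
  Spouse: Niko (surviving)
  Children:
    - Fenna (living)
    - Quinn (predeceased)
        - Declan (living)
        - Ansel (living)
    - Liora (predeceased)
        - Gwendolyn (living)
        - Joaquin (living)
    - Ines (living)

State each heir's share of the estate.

Niko takes three-eighths of €256,000 = €96,000. The remaining €160,000 passes to the descendants.
The descendants' portion (€160,000) is divided into 4 shares of €40,000: Fenna and Ines each take €40,000; Quinn's €40,000 share passes to Quinn's issue; Liora's €40,000 share passes to Liora's issue.
Quinn's share (€40,000) is divided into 2 shares of €20,000: Declan and Ansel each take €20,000.
Liora's share (€40,000) is divided into 2 shares of €20,000: Gwendolyn and Joaquin each take €20,000.

Niko: €96,000; Fenna: €40,000; Declan: €20,000; Ansel: €20,000; Gwendolyn: €20,000; Joaquin: €20,000; Ines: €40,000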